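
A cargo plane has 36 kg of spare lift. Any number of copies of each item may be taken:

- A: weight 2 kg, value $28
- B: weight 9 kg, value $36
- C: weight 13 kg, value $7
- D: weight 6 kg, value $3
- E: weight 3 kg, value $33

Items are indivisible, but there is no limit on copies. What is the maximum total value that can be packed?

Best value-per-unit is A at 28/2, and filling with it alone uses weight 18×2=36. No mix of the others beats 18×28 = 504.

$504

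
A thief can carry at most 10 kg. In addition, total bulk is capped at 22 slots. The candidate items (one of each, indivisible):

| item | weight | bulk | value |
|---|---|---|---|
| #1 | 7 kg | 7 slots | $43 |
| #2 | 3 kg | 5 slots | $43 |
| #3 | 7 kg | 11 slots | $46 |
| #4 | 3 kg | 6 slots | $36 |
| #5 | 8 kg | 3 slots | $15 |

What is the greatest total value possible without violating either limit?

Feasible sets respecting both limits:
- #2+#3: weight 10, bulk 16, value 89
- #1+#2: weight 10, bulk 12, value 86
- #3+#4: weight 10, bulk 17, value 82
- #1+#4: weight 10, bulk 13, value 79
Best: $89.

$89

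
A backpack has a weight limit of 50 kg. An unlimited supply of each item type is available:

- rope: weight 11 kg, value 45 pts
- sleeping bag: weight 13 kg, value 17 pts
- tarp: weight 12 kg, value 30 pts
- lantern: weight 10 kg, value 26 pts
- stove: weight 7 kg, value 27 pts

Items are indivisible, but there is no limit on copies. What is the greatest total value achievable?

198 pts

Best value-per-unit is rope at 45/11; filling with it alone gives 4×45 = 180.
Optimal mix: 2×rope + 4×stove → weight 50, value 198.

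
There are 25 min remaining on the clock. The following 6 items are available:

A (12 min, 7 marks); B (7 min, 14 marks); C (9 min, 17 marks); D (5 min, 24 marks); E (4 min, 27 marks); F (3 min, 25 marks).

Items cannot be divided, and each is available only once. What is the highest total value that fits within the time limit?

93 marks

Check high-value combinations within 25 min:
- C+D+E+F: time 9+5+4+3=21, value 17+24+27+25=93
- B+D+E+F: time 7+5+4+3=19, value 14+24+27+25=90
- B+C+E+F: time 7+9+4+3=23, value 14+17+27+25=83
- A+D+E+F: time 12+5+4+3=24, value 7+24+27+25=83
Best: 93 marks.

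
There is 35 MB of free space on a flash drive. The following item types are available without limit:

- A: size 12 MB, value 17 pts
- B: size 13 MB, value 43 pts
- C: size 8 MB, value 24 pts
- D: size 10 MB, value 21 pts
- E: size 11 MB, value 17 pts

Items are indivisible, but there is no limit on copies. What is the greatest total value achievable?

110 pts

Best value-per-unit is B at 43/13; filling with it alone gives 2×43 = 86.
Optimal mix: 2×B + 1×C → size 34, value 110.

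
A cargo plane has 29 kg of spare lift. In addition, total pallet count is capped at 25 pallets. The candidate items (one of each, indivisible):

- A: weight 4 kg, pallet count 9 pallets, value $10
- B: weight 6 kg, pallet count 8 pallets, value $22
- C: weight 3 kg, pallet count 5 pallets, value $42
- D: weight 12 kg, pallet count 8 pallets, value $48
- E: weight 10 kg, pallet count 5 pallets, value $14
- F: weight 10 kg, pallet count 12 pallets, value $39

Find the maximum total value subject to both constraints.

Feasible sets respecting both limits:
- C+D+F: weight 25, pallet count 25, value 129
- B+C+D: weight 21, pallet count 21, value 112
- C+D+E: weight 25, pallet count 18, value 104
- B+C+F: weight 19, pallet count 25, value 103
Best: $129.

$129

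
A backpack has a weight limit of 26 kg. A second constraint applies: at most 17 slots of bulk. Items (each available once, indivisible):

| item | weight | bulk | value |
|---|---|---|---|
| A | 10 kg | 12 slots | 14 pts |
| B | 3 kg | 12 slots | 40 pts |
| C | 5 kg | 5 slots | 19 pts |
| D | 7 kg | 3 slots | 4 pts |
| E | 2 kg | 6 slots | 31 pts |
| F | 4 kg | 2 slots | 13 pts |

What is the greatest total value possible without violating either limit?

Feasible sets respecting both limits:
- C+D+E+F: weight 18, bulk 16, value 67
- C+E+F: weight 11, bulk 13, value 63
- B+C: weight 8, bulk 17, value 59
Best: 67 pts.

67 pts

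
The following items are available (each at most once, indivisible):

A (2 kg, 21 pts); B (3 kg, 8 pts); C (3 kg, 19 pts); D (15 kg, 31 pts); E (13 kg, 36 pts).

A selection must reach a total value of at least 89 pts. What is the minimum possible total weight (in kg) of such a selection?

33

Subsets with value ≥ 89, sorted by total weight:
- A+C+D+E: weight 33, value 107
- A+B+D+E: weight 33, value 96
- B+C+D+E: weight 34, value 94
- A+B+C+D+E: weight 36, value 115
Minimum weight: 33 kg.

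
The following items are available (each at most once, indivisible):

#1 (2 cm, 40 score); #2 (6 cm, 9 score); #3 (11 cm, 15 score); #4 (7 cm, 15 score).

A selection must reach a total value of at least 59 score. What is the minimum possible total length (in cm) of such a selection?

15

Subsets with value ≥ 59, sorted by total length:
- #1+#2+#4: length 15, value 64
- #1+#2+#3: length 19, value 64
- #1+#3+#4: length 20, value 70
Minimum length: 15 cm.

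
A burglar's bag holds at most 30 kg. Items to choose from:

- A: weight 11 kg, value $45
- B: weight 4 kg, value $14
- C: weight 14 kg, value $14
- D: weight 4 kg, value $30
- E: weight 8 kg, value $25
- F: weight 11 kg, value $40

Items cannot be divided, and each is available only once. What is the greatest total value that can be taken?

Check high-value combinations within 30 kg:
- A+B+D+F: weight 11+4+4+11=30, value 45+14+30+40=129
- A+D+F: weight 11+4+11=26, value 45+30+40=115
- A+B+D+E: weight 11+4+4+8=27, value 45+14+30+25=114
- A+E+F: weight 11+8+11=30, value 45+25+40=110
- B+D+E+F: weight 4+4+8+11=27, value 14+30+25+40=109
Best: $129.

$129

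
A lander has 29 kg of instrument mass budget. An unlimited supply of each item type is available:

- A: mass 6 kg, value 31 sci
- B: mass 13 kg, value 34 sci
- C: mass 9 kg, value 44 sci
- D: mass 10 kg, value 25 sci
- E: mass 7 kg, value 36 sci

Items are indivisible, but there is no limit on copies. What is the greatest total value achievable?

147 sci

Best value-per-unit is A at 31/6; filling with it alone gives 4×31 = 124.
Optimal mix: 1×A + 1×C + 2×E → mass 29, value 147.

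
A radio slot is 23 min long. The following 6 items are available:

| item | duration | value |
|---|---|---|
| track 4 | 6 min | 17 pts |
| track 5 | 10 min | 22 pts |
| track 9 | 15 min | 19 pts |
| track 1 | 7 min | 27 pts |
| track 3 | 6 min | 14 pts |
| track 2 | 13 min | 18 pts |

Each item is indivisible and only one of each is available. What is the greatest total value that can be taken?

Check high-value combinations within 23 min:
- track 4+track 5+track 1: duration 6+10+7=23, value 17+22+27=66
- track 5+track 1+track 3: duration 10+7+6=23, value 22+27+14=63
- track 4+track 1+track 3: duration 6+7+6=19, value 17+27+14=58
- track 4+track 5+track 3: duration 6+10+6=22, value 17+22+14=53
Best: 66 pts.

66 pts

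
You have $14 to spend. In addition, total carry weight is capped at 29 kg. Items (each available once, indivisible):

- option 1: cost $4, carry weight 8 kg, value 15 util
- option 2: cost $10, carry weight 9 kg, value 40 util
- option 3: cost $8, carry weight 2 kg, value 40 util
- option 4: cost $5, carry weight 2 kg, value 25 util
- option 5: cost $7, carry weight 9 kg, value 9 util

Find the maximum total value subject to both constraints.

65 util

Feasible sets respecting both limits:
- option 3+option 4: cost 13, carry weight 4, value 65
- option 1+option 2: cost 14, carry weight 17, value 55
- option 1+option 3: cost 12, carry weight 10, value 55
- option 2: cost 10, carry weight 9, value 40
Best: 65 util.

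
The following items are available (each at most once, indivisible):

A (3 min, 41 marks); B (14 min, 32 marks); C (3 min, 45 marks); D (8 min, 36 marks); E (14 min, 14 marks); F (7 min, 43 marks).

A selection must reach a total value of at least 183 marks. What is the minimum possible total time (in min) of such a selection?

Subsets with value ≥ 183, sorted by total time:
- A+B+C+D+F: time 35, value 197
- A+B+C+D+E+F: time 49, value 211
Minimum time: 35 min.

35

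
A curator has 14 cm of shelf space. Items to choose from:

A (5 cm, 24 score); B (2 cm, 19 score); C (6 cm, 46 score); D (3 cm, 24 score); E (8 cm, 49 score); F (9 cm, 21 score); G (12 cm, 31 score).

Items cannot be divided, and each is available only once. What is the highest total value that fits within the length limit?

95 score

Check high-value combinations within 14 cm:
- C+E: length 6+8=14, value 46+49=95
- A+C+D: length 5+6+3=14, value 24+46+24=94
- B+D+E: length 2+3+8=13, value 19+24+49=92
- B+C+D: length 2+6+3=11, value 19+46+24=89
- A+B+C: length 5+2+6=13, value 24+19+46=89
Best: 95 score.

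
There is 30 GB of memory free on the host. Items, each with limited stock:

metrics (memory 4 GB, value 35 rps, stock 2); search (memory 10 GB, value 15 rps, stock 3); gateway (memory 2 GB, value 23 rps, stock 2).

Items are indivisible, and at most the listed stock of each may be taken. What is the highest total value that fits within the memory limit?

131 rps

Best selections within memory 30 and stock limits:
- 2×metrics + 1×search + 2×gateway: memory 22, value 131
- 2×metrics + 2×search + 1×gateway: memory 30, value 123
- 2×metrics + 2×gateway: memory 12, value 116
Best: 131 rps.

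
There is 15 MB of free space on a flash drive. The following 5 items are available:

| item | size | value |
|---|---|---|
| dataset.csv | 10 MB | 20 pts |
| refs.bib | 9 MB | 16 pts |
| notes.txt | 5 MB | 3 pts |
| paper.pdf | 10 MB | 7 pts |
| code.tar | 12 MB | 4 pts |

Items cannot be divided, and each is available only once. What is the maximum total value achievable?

23 pts

Check high-value combinations within 15 MB:
- dataset.csv+notes.txt: size 10+5=15, value 20+3=23
- dataset.csv: size 10, value 20
- refs.bib+notes.txt: size 9+5=14, value 16+3=19
- refs.bib: size 9, value 16
- notes.txt+paper.pdf: size 5+10=15, value 3+7=10
Best: 23 pts.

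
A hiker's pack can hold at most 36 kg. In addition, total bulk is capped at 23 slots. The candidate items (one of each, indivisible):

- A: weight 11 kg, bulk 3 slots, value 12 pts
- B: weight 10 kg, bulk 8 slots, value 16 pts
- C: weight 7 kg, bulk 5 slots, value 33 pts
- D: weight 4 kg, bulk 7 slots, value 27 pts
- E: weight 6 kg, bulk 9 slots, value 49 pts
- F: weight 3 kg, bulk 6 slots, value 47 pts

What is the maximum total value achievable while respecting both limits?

Feasible sets respecting both limits:
- A+C+E+F: weight 27, bulk 23, value 141
- C+E+F: weight 16, bulk 20, value 129
- D+E+F: weight 13, bulk 22, value 123
- A+C+D+F: weight 25, bulk 21, value 119
Best: 141 pts.

141 pts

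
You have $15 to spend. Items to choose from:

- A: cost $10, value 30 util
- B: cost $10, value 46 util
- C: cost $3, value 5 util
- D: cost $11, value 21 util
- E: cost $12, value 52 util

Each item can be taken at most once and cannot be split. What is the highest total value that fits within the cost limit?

57 util

Check high-value combinations within $15:
- C+E: cost 3+12=15, value 5+52=57
- E: cost 12, value 52
- B+C: cost 10+3=13, value 46+5=51
Best: 57 util.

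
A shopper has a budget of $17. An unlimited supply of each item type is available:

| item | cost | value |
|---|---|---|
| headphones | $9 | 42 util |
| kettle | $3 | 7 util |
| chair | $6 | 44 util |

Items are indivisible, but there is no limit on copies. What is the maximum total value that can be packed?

95 util

Best value-per-unit is chair at 44/6; filling with it alone gives 2×44 = 88.
Optimal mix: 1×kettle + 2×chair → cost 15, value 95.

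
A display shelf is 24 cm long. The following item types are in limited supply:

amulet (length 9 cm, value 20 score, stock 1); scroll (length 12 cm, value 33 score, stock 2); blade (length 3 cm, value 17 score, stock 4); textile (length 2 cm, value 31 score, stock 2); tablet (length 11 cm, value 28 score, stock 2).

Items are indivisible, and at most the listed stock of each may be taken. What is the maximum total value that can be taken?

141 score

Top feasible selections:
- 3×blade + 2×textile + 1×tablet: length 24, value 141
- 1×amulet + 3×blade + 2×textile: length 22, value 133
Best: 141 score.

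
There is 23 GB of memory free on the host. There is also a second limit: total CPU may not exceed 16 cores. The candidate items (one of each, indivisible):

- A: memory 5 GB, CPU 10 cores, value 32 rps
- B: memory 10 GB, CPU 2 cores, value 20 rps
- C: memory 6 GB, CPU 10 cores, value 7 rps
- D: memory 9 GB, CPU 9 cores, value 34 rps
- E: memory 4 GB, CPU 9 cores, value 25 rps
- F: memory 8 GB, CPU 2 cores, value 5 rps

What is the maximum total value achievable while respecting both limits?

Feasible sets respecting both limits:
- A+B+F: memory 23, CPU 14, value 57
- B+D: memory 19, CPU 11, value 54
- A+B: memory 15, CPU 12, value 52
- B+E+F: memory 22, CPU 13, value 50
Best: 57 rps.

57 rps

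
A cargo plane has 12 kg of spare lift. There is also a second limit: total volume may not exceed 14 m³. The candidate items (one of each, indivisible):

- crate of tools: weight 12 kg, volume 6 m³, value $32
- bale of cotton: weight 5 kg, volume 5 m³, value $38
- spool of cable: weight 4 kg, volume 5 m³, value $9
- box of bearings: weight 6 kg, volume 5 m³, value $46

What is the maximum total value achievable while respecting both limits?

$84

Feasible sets respecting both limits:
- bale of cotton+box of bearings: weight 11, volume 10, value 84
- spool of cable+box of bearings: weight 10, volume 10, value 55
- bale of cotton+spool of cable: weight 9, volume 10, value 47
Best: $84.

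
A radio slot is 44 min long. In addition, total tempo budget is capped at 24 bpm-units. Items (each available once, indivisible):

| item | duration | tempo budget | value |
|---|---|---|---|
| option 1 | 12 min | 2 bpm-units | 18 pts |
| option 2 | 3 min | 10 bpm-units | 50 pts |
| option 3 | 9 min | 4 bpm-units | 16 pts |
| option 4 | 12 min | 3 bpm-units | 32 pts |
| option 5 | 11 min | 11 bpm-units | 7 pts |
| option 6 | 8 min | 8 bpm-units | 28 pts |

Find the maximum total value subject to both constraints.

128 pts

Feasible sets respecting both limits:
- option 1+option 2+option 4+option 6: duration 35, tempo budget 23, value 128
- option 1+option 2+option 3+option 4: duration 36, tempo budget 19, value 116
- option 1+option 2+option 3+option 6: duration 32, tempo budget 24, value 112
Best: 128 pts.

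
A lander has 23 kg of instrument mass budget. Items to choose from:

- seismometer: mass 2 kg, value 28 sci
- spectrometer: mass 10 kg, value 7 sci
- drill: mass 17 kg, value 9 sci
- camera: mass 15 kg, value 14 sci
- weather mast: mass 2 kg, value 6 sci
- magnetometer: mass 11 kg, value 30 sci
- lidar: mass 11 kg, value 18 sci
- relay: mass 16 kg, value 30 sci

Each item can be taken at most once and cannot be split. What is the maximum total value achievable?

Check high-value combinations within 23 kg:
- seismometer+spectrometer+magnetometer: mass 2+10+11=23, value 28+7+30=65
- seismometer+weather mast+magnetometer: mass 2+2+11=15, value 28+6+30=64
- seismometer+weather mast+relay: mass 2+2+16=20, value 28+6+30=64
- seismometer+magnetometer: mass 2+11=13, value 28+30=58
- seismometer+relay: mass 2+16=18, value 28+30=58
Best: 65 sci.

65 sci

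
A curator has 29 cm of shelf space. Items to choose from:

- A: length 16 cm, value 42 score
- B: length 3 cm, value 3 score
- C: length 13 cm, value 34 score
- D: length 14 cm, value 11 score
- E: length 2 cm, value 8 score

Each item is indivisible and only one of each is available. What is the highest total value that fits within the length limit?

76 score

Check high-value combinations within 29 cm:
- A+C: length 16+13=29, value 42+34=76
- A+B+E: length 16+3+2=21, value 42+3+8=53
- C+D+E: length 13+14+2=29, value 34+11+8=53
- A+E: length 16+2=18, value 42+8=50
- B+C+E: length 3+13+2=18, value 3+34+8=45
Best: 76 score.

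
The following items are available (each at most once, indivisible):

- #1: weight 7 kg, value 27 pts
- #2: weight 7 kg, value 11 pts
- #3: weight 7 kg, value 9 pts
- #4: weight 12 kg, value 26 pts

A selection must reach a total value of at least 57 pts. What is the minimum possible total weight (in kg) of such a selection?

26

Subsets with value ≥ 57, sorted by total weight:
- #1+#2+#4: weight 26, value 64
- #1+#3+#4: weight 26, value 62
- #1+#2+#3+#4: weight 33, value 73
Minimum weight: 26 kg.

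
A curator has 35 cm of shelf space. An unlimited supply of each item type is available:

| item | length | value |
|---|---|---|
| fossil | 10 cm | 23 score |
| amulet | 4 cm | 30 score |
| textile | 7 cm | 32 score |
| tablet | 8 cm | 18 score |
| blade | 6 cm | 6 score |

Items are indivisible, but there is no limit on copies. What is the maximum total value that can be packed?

Best value-per-unit is amulet at 30/4; filling with it alone gives 8×30 = 240.
Optimal mix: 7×amulet + 1×textile → length 35, value 242.

242 score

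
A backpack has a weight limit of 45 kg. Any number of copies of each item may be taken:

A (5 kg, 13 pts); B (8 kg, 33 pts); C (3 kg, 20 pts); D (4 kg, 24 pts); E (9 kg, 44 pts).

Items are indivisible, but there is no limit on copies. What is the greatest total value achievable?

300 pts

Best value-per-unit is C at 20/3, and filling with it alone uses weight 15×3=45. No mix of the others beats 15×20 = 300.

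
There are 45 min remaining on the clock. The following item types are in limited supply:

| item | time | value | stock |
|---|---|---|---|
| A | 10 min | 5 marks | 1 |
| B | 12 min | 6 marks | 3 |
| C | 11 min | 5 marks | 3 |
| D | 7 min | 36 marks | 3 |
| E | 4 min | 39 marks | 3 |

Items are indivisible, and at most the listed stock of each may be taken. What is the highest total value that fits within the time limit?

231 marks

Best selections within time 45 and stock limits:
- 1×B + 3×D + 3×E: time 45, value 231
- 1×A + 3×D + 3×E: time 43, value 230
Best: 231 marks.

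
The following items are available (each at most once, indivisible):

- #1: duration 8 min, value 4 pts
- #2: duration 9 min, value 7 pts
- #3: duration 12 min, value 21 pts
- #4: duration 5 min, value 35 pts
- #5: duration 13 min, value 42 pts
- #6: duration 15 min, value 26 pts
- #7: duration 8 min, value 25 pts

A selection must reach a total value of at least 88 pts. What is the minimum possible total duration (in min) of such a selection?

Subsets with value ≥ 88, sorted by total duration:
- #4+#5+#7: duration 26, value 102
- #3+#4+#5: duration 30, value 98
- #4+#5+#6: duration 33, value 103
Minimum duration: 26 min.

26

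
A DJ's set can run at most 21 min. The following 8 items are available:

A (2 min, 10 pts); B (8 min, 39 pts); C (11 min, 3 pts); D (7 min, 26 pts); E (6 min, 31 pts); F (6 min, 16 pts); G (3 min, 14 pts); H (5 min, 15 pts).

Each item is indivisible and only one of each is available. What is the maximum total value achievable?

Check high-value combinations within 21 min:
- B+D+E: duration 8+7+6=21, value 39+26+31=96
- A+B+E+H: duration 2+8+6+5=21, value 10+39+31+15=95
- A+B+E+G: duration 2+8+6+3=19, value 10+39+31+14=94
- A+B+D+G: duration 2+8+7+3=20, value 10+39+26+14=89
- B+E+F: duration 8+6+6=20, value 39+31+16=86
Best: 96 pts.

96 pts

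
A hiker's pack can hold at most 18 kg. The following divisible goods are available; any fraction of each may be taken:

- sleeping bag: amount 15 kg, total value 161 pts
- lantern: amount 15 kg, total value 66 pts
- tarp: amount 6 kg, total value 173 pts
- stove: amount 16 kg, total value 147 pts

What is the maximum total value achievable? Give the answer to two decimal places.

Take in order of value per unit:
- tarp (173/6 per unit): all 6 → value 173, running total 173.00
- sleeping bag (161/15 per unit): 12 of 15 → value 12×161/15 = 128.8000, running total 301.80
Total 301.80.

301.80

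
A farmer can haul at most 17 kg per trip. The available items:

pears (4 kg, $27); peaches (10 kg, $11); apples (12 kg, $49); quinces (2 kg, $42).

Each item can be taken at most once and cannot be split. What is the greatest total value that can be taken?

Check high-value combinations within 17 kg:
- apples+quinces: weight 12+2=14, value 49+42=91
- pears+peaches+quinces: weight 4+10+2=16, value 27+11+42=80
- pears+apples: weight 4+12=16, value 27+49=76
Best: $91.

$91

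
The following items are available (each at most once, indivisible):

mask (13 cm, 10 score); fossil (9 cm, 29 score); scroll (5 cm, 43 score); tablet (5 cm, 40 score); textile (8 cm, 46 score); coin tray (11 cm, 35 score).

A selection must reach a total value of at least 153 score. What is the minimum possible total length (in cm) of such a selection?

27

Subsets with value ≥ 153, sorted by total length:
- fossil+scroll+tablet+textile: length 27, value 158
- scroll+tablet+textile+coin tray: length 29, value 164
Minimum length: 27 cm.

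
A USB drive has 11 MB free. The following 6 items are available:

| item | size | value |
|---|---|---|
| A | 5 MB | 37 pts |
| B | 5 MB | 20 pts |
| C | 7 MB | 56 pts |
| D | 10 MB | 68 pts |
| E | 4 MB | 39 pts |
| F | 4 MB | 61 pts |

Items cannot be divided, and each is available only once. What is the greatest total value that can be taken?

Check high-value combinations within 11 MB:
- C+F: size 7+4=11, value 56+61=117
- E+F: size 4+4=8, value 39+61=100
- A+F: size 5+4=9, value 37+61=98
- C+E: size 7+4=11, value 56+39=95
Best: 117 pts.

117 pts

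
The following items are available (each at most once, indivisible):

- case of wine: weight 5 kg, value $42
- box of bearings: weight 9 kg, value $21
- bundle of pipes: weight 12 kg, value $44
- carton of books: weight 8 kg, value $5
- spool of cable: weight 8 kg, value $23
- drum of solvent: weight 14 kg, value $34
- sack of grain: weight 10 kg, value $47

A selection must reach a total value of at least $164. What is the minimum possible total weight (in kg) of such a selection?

41

Subsets with value ≥ 164, sorted by total weight:
- case of wine+bundle of pipes+drum of solvent+sack of grain: weight 41, value 167
- case of wine+box of bearings+bundle of pipes+spool of cable+sack of grain: weight 44, value 177
- case of wine+box of bearings+spool of cable+drum of solvent+sack of grain: weight 46, value 167
- case of wine+box of bearings+bundle of pipes+spool of cable+drum of solvent: weight 48, value 164
Minimum weight: 41 kg.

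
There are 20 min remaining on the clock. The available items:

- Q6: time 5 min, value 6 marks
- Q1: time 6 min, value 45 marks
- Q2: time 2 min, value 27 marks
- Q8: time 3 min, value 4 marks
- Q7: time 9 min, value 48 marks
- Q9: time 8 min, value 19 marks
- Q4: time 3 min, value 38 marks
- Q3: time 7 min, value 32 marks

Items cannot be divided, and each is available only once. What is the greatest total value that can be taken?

Check high-value combinations within 20 min:
- Q1+Q2+Q7+Q4: time 6+2+9+3=20, value 45+27+48+38=158
- Q1+Q2+Q4+Q3: time 6+2+3+7=18, value 45+27+38+32=142
- Q1+Q7+Q4: time 6+9+3=18, value 45+48+38=131
- Q1+Q2+Q9+Q4: time 6+2+8+3=19, value 45+27+19+38=129
- Q1+Q2+Q8+Q7: time 6+2+3+9=20, value 45+27+4+48=124
Best: 158 marks.

158 marks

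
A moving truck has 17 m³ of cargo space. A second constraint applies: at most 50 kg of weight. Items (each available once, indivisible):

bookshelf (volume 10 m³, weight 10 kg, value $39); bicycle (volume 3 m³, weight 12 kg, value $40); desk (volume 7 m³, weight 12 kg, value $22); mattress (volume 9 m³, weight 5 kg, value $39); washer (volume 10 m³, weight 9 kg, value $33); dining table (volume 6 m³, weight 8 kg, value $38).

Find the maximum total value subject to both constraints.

$100

Feasible sets respecting both limits:
- bicycle+desk+dining table: volume 16, weight 32, value 100
- bookshelf+bicycle: volume 13, weight 22, value 79
- bicycle+mattress: volume 12, weight 17, value 79
- bicycle+dining table: volume 9, weight 20, value 78
Best: $100.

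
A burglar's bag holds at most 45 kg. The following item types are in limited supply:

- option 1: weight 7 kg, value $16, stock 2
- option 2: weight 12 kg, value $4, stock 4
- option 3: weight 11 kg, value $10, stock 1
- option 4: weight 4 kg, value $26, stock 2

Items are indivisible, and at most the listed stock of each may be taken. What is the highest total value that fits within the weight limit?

$98

Top feasible selections:
- 2×option 1 + 1×option 2 + 1×option 3 + 2×option 4: weight 45, value 98
- 2×option 1 + 1×option 3 + 2×option 4: weight 33, value 94
- 2×option 1 + 1×option 2 + 2×option 4: weight 34, value 88
- 2×option 1 + 2×option 4: weight 22, value 84
Best: $98.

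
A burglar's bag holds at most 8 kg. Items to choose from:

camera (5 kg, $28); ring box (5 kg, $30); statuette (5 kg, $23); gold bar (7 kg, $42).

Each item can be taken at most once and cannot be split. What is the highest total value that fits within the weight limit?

$42

Check high-value combinations within 8 kg:
- gold bar: weight 7, value 42
- ring box: weight 5, value 30
- camera: weight 5, value 28
- statuette: weight 5, value 23
Best: $42.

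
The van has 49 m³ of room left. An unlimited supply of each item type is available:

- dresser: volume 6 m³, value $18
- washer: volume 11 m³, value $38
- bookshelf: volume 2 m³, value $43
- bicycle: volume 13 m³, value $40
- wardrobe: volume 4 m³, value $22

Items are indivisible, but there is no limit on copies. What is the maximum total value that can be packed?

Best value-per-unit is bookshelf at 43/2, and filling with it alone uses volume 24×2=48. No mix of the others beats 24×43 = 1032.

$1032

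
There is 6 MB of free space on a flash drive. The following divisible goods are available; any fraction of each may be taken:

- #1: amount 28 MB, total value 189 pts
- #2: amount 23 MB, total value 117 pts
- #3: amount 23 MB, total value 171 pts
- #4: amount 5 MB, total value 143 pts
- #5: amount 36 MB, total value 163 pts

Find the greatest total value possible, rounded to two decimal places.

150.43

Take in order of value per unit:
- #4 (143/5 per unit): all 5 → value 143, running total 143.00
- #3 (171/23 per unit): 1 of 23 → value 1×171/23 = 7.4348, running total 150.43
Total 150.43.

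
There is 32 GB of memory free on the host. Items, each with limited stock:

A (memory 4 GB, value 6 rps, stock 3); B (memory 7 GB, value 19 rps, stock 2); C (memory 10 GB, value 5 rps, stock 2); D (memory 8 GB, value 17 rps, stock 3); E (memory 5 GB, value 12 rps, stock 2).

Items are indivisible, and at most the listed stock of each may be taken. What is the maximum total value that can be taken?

Top feasible selections:
- 2×B + 1×D + 2×E: memory 32, value 79
- 2×A + 2×B + 2×E: memory 32, value 74
- 1×A + 2×B + 1×D + 1×E: memory 31, value 73
- 2×B + 2×D: memory 30, value 72
Best: 79 rps.

79 rps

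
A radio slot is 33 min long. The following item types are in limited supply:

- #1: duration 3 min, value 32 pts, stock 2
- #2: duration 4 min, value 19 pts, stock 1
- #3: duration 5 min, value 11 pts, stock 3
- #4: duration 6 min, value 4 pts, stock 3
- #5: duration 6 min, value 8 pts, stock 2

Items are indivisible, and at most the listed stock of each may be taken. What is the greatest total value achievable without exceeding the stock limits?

Top feasible selections:
- 2×#1 + 1×#2 + 3×#3 + 1×#5: duration 31, value 124
- 2×#1 + 1×#2 + 2×#3 + 2×#5: duration 32, value 121
Best: 124 pts.

124 pts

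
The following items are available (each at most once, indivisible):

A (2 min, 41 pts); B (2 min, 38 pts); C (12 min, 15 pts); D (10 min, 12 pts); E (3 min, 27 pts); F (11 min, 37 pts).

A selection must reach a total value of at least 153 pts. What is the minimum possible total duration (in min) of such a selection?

28

Subsets with value ≥ 153, sorted by total duration:
- A+B+D+E+F: duration 28, value 155
- A+B+C+E+F: duration 30, value 158
- A+B+C+D+E+F: duration 40, value 170
Minimum duration: 28 min.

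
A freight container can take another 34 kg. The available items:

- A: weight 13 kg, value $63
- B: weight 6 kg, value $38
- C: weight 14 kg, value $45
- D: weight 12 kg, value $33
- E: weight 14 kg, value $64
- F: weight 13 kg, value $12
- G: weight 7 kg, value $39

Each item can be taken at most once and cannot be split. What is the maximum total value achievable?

Check high-value combinations within 34 kg:
- A+E+G: weight 13+14+7=34, value 63+64+39=166
- A+B+E: weight 13+6+14=33, value 63+38+64=165
- B+C+E: weight 6+14+14=34, value 38+45+64=147
Best: $166.

$166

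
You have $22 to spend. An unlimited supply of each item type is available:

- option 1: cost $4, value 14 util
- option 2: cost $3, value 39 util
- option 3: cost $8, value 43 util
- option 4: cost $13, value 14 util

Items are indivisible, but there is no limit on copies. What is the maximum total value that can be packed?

273 util

Best value-per-unit is option 2 at 39/3, and filling with it alone uses cost 7×3=21. No mix of the others beats 7×39 = 273.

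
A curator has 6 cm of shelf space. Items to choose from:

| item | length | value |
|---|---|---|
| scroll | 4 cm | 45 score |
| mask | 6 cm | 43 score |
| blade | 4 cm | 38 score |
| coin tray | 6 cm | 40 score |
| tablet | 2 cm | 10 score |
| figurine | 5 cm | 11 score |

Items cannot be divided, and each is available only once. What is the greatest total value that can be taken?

55 score

Check high-value combinations within 6 cm:
- scroll+tablet: length 4+2=6, value 45+10=55
- blade+tablet: length 4+2=6, value 38+10=48
- scroll: length 4, value 45
Best: 55 score.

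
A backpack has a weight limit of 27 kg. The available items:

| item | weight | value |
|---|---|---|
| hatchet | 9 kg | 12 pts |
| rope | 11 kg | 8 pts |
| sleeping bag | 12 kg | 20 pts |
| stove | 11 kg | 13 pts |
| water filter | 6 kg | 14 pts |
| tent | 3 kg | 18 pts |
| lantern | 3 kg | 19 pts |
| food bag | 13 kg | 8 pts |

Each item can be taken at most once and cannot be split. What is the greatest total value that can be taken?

71 pts

Check high-value combinations within 27 kg:
- sleeping bag+water filter+tent+lantern: weight 12+6+3+3=24, value 20+14+18+19=71
- hatchet+sleeping bag+tent+lantern: weight 9+12+3+3=27, value 12+20+18+19=69
- stove+water filter+tent+lantern: weight 11+6+3+3=23, value 13+14+18+19=64
- hatchet+water filter+tent+lantern: weight 9+6+3+3=21, value 12+14+18+19=63
- hatchet+stove+tent+lantern: weight 9+11+3+3=26, value 12+13+18+19=62
Best: 71 pts.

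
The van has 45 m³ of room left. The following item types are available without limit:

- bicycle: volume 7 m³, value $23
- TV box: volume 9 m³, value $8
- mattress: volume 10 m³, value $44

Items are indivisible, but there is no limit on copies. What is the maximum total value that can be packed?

Best value-per-unit is mattress at 44/10; filling with it alone gives 4×44 = 176.
Optimal mix: 2×bicycle + 3×mattress → volume 44, value 178.

$178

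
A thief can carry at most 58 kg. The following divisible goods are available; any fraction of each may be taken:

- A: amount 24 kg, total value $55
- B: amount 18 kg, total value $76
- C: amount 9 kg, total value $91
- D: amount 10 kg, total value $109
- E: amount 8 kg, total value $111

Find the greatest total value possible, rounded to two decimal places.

416.79

Take in order of value per unit:
- E (111/8 per unit): all 8 → value 111, running total 111.00
- D (109/10 per unit): all 10 → value 109, running total 220.00
- C (91/9 per unit): all 9 → value 91, running total 311.00
- B (76/18 per unit): all 18 → value 76, running total 387.00
- A (55/24 per unit): 13 of 24 → value 13×55/24 = 29.7917, running total 416.79
Total 416.79.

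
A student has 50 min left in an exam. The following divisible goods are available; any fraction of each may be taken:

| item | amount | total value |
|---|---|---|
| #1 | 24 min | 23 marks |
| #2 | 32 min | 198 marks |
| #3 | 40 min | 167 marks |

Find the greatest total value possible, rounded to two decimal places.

273.15

Take in order of value per unit:
- #2 (198/32 per unit): all 32 → value 198, running total 198.00
- #3 (167/40 per unit): 18 of 40 → value 18×167/40 = 75.1500, running total 273.15
Total 273.15.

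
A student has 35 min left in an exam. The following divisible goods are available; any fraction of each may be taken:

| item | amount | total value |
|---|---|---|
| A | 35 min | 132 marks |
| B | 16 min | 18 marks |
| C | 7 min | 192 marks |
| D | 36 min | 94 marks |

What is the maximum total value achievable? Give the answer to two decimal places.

297.60

Take in order of value per unit:
- C (192/7 per unit): all 7 → value 192, running total 192.00
- A (132/35 per unit): 28 of 35 → value 28×132/35 = 105.6000, running total 297.60
Total 297.60.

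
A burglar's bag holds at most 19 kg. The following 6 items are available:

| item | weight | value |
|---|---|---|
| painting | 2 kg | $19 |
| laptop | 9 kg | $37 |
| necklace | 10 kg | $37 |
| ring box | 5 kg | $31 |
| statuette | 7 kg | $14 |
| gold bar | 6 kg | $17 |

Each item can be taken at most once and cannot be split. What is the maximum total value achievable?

Check high-value combinations within 19 kg:
- painting+laptop+ring box: weight 2+9+5=16, value 19+37+31=87
- painting+necklace+ring box: weight 2+10+5=17, value 19+37+31=87
- laptop+necklace: weight 9+10=19, value 37+37=74
- painting+laptop+gold bar: weight 2+9+6=17, value 19+37+17=73
- painting+necklace+gold bar: weight 2+10+6=18, value 19+37+17=73
Best: $87.

$87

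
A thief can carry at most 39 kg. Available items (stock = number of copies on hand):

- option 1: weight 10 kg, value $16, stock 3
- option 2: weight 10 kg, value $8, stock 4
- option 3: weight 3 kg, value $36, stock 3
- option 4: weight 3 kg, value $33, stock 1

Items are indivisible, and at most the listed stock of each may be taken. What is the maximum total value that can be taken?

$173

Best selections within weight 39 and stock limits:
- 2×option 1 + 3×option 3 + 1×option 4: weight 32, value 173
- 1×option 1 + 1×option 2 + 3×option 3 + 1×option 4: weight 32, value 165
Best: $173.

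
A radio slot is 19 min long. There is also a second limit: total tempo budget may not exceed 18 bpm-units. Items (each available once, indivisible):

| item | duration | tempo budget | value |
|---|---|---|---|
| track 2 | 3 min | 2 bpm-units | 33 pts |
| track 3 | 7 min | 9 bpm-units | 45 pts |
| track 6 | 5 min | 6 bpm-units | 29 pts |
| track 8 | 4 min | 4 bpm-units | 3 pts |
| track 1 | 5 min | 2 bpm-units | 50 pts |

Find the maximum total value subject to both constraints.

Feasible sets respecting both limits:
- track 2+track 3+track 8+track 1: duration 19, tempo budget 17, value 131
- track 2+track 3+track 1: duration 15, tempo budget 13, value 128
- track 3+track 6+track 1: duration 17, tempo budget 17, value 124
- track 2+track 6+track 8+track 1: duration 17, tempo budget 14, value 115
Best: 131 pts.

131 pts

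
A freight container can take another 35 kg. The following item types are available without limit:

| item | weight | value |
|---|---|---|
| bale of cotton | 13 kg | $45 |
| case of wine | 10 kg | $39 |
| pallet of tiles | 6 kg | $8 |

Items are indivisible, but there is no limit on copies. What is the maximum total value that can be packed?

$123

Best value-per-unit is case of wine at 39/10; filling with it alone gives 3×39 = 117.
Optimal mix: 1×bale of cotton + 2×case of wine → weight 33, value 123.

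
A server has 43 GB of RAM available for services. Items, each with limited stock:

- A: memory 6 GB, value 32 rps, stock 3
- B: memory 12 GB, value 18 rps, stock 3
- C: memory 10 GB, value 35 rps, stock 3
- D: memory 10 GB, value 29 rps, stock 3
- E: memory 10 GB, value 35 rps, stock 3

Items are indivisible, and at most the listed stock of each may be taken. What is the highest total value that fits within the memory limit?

Best selections within memory 43 and stock limits:
- 2×A + 3×E: memory 42, value 169
- 2×A + 1×C + 2×E: memory 42, value 169
- 2×A + 2×C + 1×E: memory 42, value 169
Best: 169 rps.

169 rps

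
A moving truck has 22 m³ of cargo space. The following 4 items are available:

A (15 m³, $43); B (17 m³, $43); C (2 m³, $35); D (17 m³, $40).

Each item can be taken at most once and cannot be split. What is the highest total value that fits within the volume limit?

$78

Check high-value combinations within 22 m³:
- A+C: volume 15+2=17, value 43+35=78
- B+C: volume 17+2=19, value 43+35=78
- C+D: volume 2+17=19, value 35+40=75
- A: volume 15, value 43
- B: volume 17, value 43
Best: $78.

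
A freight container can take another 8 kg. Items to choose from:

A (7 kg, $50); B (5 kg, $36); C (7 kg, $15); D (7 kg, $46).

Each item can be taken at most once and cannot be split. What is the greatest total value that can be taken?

$50

This is a 0/1 knapsack; check combinations near the capacity.
- A: weight 7, value 50
- D: weight 7, value 46
- B: weight 5, value 36
Best: $50.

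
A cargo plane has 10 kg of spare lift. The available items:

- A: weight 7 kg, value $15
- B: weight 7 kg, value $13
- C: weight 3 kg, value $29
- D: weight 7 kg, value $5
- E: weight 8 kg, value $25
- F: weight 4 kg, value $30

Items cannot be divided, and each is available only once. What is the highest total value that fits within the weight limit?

$59

Check high-value combinations within 10 kg:
- C+F: weight 3+4=7, value 29+30=59
- A+C: weight 7+3=10, value 15+29=44
- B+C: weight 7+3=10, value 13+29=42
- C+D: weight 3+7=10, value 29+5=34
Best: $59.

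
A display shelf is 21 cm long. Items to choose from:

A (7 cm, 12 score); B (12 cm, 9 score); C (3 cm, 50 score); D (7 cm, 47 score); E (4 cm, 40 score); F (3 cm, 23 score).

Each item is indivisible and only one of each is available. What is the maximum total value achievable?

Check high-value combinations within 21 cm:
- C+D+E+F: length 3+7+4+3=17, value 50+47+40+23=160
- A+C+D+E: length 7+3+7+4=21, value 12+50+47+40=149
- C+D+E: length 3+7+4=14, value 50+47+40=137
- A+C+D+F: length 7+3+7+3=20, value 12+50+47+23=132
Best: 160 score.

160 score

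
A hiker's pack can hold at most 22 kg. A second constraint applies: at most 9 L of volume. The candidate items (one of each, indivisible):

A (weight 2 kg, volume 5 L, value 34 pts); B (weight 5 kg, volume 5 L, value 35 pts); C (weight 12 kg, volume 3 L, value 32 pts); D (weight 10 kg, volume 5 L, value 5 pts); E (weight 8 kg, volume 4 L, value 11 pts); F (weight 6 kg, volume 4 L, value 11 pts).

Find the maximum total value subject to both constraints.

Feasible sets respecting both limits:
- B+C: weight 17, volume 8, value 67
- A+C: weight 14, volume 8, value 66
- B+E: weight 13, volume 9, value 46
Best: 67 pts.

67 pts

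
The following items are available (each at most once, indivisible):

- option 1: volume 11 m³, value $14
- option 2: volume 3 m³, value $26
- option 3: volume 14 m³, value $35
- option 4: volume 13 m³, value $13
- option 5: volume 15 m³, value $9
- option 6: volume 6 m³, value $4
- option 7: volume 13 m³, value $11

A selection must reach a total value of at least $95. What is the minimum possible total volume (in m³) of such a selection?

54

Subsets with value ≥ 95, sorted by total volume:
- option 1+option 2+option 3+option 4+option 7: volume 54, value 99
- option 1+option 2+option 3+option 4+option 5: volume 56, value 97
Minimum volume: 54 m³.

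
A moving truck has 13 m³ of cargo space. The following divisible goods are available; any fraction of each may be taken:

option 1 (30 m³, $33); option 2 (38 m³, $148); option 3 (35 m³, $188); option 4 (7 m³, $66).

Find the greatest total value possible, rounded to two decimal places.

Take in order of value per unit:
- option 4 (66/7 per unit): all 7 → value 66, running total 66.00
- option 3 (188/35 per unit): 6 of 35 → value 6×188/35 = 32.2286, running total 98.23
Total 98.23.

98.23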